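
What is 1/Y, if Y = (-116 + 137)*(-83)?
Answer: -1/1743 ≈ -0.00057372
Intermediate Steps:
Y = -1743 (Y = 21*(-83) = -1743)
1/Y = 1/(-1743) = -1/1743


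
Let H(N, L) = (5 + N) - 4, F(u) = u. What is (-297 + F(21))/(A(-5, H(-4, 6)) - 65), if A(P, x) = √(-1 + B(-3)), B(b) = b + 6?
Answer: 17940/4223 + 276*√2/4223 ≈ 4.3406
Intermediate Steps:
B(b) = 6 + b
H(N, L) = 1 + N
A(P, x) = √2 (A(P, x) = √(-1 + (6 - 3)) = √(-1 + 3) = √2)
(-297 + F(21))/(A(-5, H(-4, 6)) - 65) = (-297 + 21)/(√2 - 65) = -276/(-65 + √2)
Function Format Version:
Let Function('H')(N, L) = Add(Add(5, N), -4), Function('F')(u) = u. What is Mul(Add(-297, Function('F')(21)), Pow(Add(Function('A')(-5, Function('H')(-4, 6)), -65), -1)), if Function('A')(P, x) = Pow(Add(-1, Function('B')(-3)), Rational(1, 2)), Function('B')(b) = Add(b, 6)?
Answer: Add(Rational(17940, 4223), Mul(Rational(276, 4223), Pow(2, Rational(1, 2)))) ≈ 4.3406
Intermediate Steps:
Function('B')(b) = Add(6, b)
Function('H')(N, L) = Add(1, N)
Function('A')(P, x) = Pow(2, Rational(1, 2)) (Function('A')(P, x) = Pow(Add(-1, Add(6, -3)), Rational(1, 2)) = Pow(Add(-1, 3), Rational(1, 2)) = Pow(2, Rational(1, 2)))
Mul(Add(-297, Function('F')(21)), Pow(Add(Function('A')(-5, Function('H')(-4, 6)), -65), -1)) = Mul(Add(-297, 21), Pow(Add(Pow(2, Rational(1, 2)), -65), -1)) = Mul(-276, Pow(Add(-65, Pow(2, Rational(1, 2))), -1))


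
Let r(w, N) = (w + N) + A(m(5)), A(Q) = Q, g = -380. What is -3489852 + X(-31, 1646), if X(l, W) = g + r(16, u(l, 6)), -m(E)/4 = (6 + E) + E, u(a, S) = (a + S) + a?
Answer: -3490336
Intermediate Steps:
u(a, S) = S + 2*a (u(a, S) = (S + a) + a = S + 2*a)
m(E) = -24 - 8*E (m(E) = -4*((6 + E) + E) = -4*(6 + 2*E) = -24 - 8*E)
r(w, N) = -64 + N + w (r(w, N) = (w + N) + (-24 - 8*5) = (N + w) + (-24 - 40) = (N + w) - 64 = -64 + N + w)
X(l, W) = -422 + 2*l (X(l, W) = -380 + (-64 + (6 + 2*l) + 16) = -380 + (-42 + 2*l) = -422 + 2*l)
-3489852 + X(-31, 1646) = -3489852 + (-422 + 2*(-31)) = -3489852 + (-422 - 62) = -3489852 - 484 = -3490336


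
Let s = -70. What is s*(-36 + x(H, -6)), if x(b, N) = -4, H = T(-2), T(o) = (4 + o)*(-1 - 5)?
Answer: 2800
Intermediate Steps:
T(o) = -24 - 6*o (T(o) = (4 + o)*(-6) = -24 - 6*o)
H = -12 (H = -24 - 6*(-2) = -24 + 12 = -12)
s*(-36 + x(H, -6)) = -70*(-36 - 4) = -70*(-40) = 2800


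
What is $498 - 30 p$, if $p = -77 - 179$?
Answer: $8178$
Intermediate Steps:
$p = -256$
$498 - 30 p = 498 - -7680 = 498 + 7680 = 8178$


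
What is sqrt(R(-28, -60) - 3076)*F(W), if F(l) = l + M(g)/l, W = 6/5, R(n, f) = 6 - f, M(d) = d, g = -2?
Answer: -7*I*sqrt(3010)/15 ≈ -25.603*I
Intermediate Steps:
W = 6/5 (W = 6*(1/5) = 6/5 ≈ 1.2000)
F(l) = l - 2/l
sqrt(R(-28, -60) - 3076)*F(W) = sqrt((6 - 1*(-60)) - 3076)*(6/5 - 2/6/5) = sqrt((6 + 60) - 3076)*(6/5 - 2*5/6) = sqrt(66 - 3076)*(6/5 - 5/3) = sqrt(-3010)*(-7/15) = (I*sqrt(3010))*(-7/15) = -7*I*sqrt(3010)/15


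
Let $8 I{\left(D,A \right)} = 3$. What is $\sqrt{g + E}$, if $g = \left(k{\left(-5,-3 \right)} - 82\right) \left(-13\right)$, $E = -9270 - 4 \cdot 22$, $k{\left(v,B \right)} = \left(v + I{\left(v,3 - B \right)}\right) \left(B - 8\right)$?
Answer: $\frac{i \sqrt{143254}}{4} \approx 94.622 i$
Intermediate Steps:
$I{\left(D,A \right)} = \frac{3}{8}$ ($I{\left(D,A \right)} = \frac{1}{8} \cdot 3 = \frac{3}{8}$)
$k{\left(v,B \right)} = \left(-8 + B\right) \left(\frac{3}{8} + v\right)$ ($k{\left(v,B \right)} = \left(v + \frac{3}{8}\right) \left(B - 8\right) = \left(\frac{3}{8} + v\right) \left(-8 + B\right) = \left(-8 + B\right) \left(\frac{3}{8} + v\right)$)
$E = -9358$ ($E = -9270 - 88 = -9358$)
$g = \frac{3237}{8}$ ($g = \left(\left(-3 - -40 + \frac{3}{8} \left(-3\right) - -15\right) - 82\right) \left(-13\right) = \left(\left(-3 + 40 - \frac{9}{8} + 15\right) - 82\right) \left(-13\right) = \left(\frac{407}{8} - 82\right) \left(-13\right) = \left(- \frac{249}{8}\right) \left(-13\right) = \frac{3237}{8} \approx 404.63$)
$\sqrt{g + E} = \sqrt{\frac{3237}{8} - 9358} = \sqrt{- \frac{71627}{8}} = \frac{i \sqrt{143254}}{4}$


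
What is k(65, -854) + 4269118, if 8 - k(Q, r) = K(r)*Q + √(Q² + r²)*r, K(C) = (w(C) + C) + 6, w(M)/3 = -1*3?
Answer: 4324831 + 854*√733541 ≈ 5.0563e+6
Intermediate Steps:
w(M) = -9 (w(M) = 3*(-1*3) = 3*(-3) = -9)
K(C) = -3 + C (K(C) = (-9 + C) + 6 = -3 + C)
k(Q, r) = 8 - Q*(-3 + r) - r*√(Q² + r²) (k(Q, r) = 8 - ((-3 + r)*Q + √(Q² + r²)*r) = 8 - (Q*(-3 + r) + r*√(Q² + r²)) = 8 + (-Q*(-3 + r) - r*√(Q² + r²)) = 8 - Q*(-3 + r) - r*√(Q² + r²))
k(65, -854) + 4269118 = (8 - 1*65*(-3 - 854) - 1*(-854)*√(65² + (-854)²)) + 4269118 = (8 - 1*65*(-857) - 1*(-854)*√(4225 + 729316)) + 4269118 = (8 + 55705 - 1*(-854)*√733541) + 4269118 = (8 + 55705 + 854*√733541) + 4269118 = (55713 + 854*√733541) + 4269118 = 4324831 + 854*√733541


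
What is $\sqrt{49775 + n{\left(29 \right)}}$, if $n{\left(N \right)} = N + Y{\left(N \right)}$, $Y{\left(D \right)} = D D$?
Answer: $\sqrt{50645} \approx 225.04$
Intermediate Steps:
$Y{\left(D \right)} = D^{2}$
$n{\left(N \right)} = N + N^{2}$
$\sqrt{49775 + n{\left(29 \right)}} = \sqrt{49775 + 29 \left(1 + 29\right)} = \sqrt{49775 + 29 \cdot 30} = \sqrt{49775 + 870} = \sqrt{50645}$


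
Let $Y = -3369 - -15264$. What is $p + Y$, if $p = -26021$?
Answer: $-14126$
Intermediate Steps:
$Y = 11895$ ($Y = -3369 + 15264 = 11895$)
$p + Y = -26021 + 11895 = -14126$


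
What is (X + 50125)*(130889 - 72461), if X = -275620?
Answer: -13175221860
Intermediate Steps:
(X + 50125)*(130889 - 72461) = (-275620 + 50125)*(130889 - 72461) = -225495*58428 = -13175221860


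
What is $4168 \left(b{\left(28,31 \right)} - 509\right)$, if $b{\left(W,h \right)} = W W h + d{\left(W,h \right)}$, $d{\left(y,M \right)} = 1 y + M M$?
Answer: $103299712$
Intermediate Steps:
$d{\left(y,M \right)} = y + M^{2}$
$b{\left(W,h \right)} = W + h^{2} + h W^{2}$ ($b{\left(W,h \right)} = W W h + \left(W + h^{2}\right) = W^{2} h + \left(W + h^{2}\right) = h W^{2} + \left(W + h^{2}\right) = W + h^{2} + h W^{2}$)
$4168 \left(b{\left(28,31 \right)} - 509\right) = 4168 \left(\left(28 + 31^{2} + 31 \cdot 28^{2}\right) - 509\right) = 4168 \left(\left(28 + 961 + 31 \cdot 784\right) - 509\right) = 4168 \left(\left(28 + 961 + 24304\right) - 509\right) = 4168 \left(25293 - 509\right) = 4168 \cdot 24784 = 103299712$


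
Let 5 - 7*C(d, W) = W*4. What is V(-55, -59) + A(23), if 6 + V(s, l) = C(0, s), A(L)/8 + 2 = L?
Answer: 1359/7 ≈ 194.14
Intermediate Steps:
C(d, W) = 5/7 - 4*W/7 (C(d, W) = 5/7 - W*4/7 = 5/7 - 4*W/7)
A(L) = -16 + 8*L
V(s, l) = -37/7 - 4*s/7 (V(s, l) = -6 + (5/7 - 4*s/7) = -37/7 - 4*s/7)
V(-55, -59) + A(23) = (-37/7 - 4/7*(-55)) + (-16 + 8*23) = (-37/7 + 220/7) + (-16 + 184) = 183/7 + 168 = 1359/7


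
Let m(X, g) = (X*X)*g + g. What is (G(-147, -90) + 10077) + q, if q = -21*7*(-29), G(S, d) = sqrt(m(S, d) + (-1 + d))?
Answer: 14340 + I*sqrt(1944991) ≈ 14340.0 + 1394.6*I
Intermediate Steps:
m(X, g) = g + g*X**2 (m(X, g) = X**2*g + g = g*X**2 + g = g + g*X**2)
G(S, d) = sqrt(-1 + d + d*(1 + S**2)) (G(S, d) = sqrt(d*(1 + S**2) + (-1 + d)) = sqrt(-1 + d + d*(1 + S**2)))
q = 4263 (q = -147*(-29) = 4263)
(G(-147, -90) + 10077) + q = (sqrt(-1 - 90 - 90*(1 + (-147)**2)) + 10077) + 4263 = (sqrt(-1 - 90 - 90*(1 + 21609)) + 10077) + 4263 = (sqrt(-1 - 90 - 90*21610) + 10077) + 4263 = (sqrt(-1 - 90 - 1944900) + 10077) + 4263 = (sqrt(-1944991) + 10077) + 4263 = (I*sqrt(1944991) + 10077) + 4263 = (10077 + I*sqrt(1944991)) + 4263 = 14340 + I*sqrt(1944991)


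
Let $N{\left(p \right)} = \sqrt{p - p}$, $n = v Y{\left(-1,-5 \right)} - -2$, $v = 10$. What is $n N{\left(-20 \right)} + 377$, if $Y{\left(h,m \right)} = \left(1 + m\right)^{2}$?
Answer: $377$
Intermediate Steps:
$n = 162$ ($n = 10 \left(1 - 5\right)^{2} - -2 = 10 \left(-4\right)^{2} + 2 = 10 \cdot 16 + 2 = 160 + 2 = 162$)
$N{\left(p \right)} = 0$ ($N{\left(p \right)} = \sqrt{0} = 0$)
$n N{\left(-20 \right)} + 377 = 162 \cdot 0 + 377 = 0 + 377 = 377$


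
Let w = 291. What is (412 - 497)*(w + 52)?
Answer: -29155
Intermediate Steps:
(412 - 497)*(w + 52) = (412 - 497)*(291 + 52) = -85*343 = -29155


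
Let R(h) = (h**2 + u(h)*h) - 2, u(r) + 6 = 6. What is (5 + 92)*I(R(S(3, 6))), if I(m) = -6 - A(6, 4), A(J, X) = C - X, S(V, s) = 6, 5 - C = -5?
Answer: -1164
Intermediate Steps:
C = 10 (C = 5 - 1*(-5) = 5 + 5 = 10)
u(r) = 0 (u(r) = -6 + 6 = 0)
R(h) = -2 + h**2 (R(h) = (h**2 + 0*h) - 2 = (h**2 + 0) - 2 = h**2 - 2 = -2 + h**2)
A(J, X) = 10 - X
I(m) = -12 (I(m) = -6 - (10 - 1*4) = -6 - (10 - 4) = -6 - 1*6 = -6 - 6 = -12)
(5 + 92)*I(R(S(3, 6))) = (5 + 92)*(-12) = 97*(-12) = -1164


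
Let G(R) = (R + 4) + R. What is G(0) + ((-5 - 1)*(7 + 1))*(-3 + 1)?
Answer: 100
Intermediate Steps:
G(R) = 4 + 2*R (G(R) = (4 + R) + R = 4 + 2*R)
G(0) + ((-5 - 1)*(7 + 1))*(-3 + 1) = (4 + 2*0) + ((-5 - 1)*(7 + 1))*(-3 + 1) = (4 + 0) - 6*8*(-2) = 4 - 48*(-2) = 4 + 96 = 100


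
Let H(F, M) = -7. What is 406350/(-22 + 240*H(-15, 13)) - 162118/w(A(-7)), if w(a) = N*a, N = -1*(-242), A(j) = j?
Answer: -9373456/65527 ≈ -143.05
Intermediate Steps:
N = 242
w(a) = 242*a
406350/(-22 + 240*H(-15, 13)) - 162118/w(A(-7)) = 406350/(-22 + 240*(-7)) - 162118/(242*(-7)) = 406350/(-22 - 1680) - 162118/(-1694) = 406350/(-1702) - 162118*(-1/1694) = 406350*(-1/1702) + 7369/77 = -203175/851 + 7369/77 = -9373456/65527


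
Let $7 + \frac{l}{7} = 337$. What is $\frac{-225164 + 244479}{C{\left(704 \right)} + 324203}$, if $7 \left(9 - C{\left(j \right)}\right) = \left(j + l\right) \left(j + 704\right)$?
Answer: $- \frac{135205}{1974228} \approx -0.068485$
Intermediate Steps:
$l = 2310$ ($l = -49 + 7 \cdot 337 = -49 + 2359 = 2310$)
$C{\left(j \right)} = 9 - \frac{\left(704 + j\right) \left(2310 + j\right)}{7}$ ($C{\left(j \right)} = 9 - \frac{\left(j + 2310\right) \left(j + 704\right)}{7} = 9 - \frac{\left(2310 + j\right) \left(704 + j\right)}{7} = 9 - \frac{\left(704 + j\right) \left(2310 + j\right)}{7}$)
$\frac{-225164 + 244479}{C{\left(704 \right)} + 324203} = \frac{-225164 + 244479}{\left(-232311 - \frac{2121856}{7} - \frac{704^{2}}{7}\right) + 324203} = \frac{19315}{\left(-232311 - \frac{2121856}{7} - \frac{495616}{7}\right) + 324203} = \frac{19315}{- \frac{4243649}{7} + 324203} = \frac{19315}{- \frac{1974228}{7}} = 19315 \left(- \frac{7}{1974228}\right) = - \frac{135205}{1974228}$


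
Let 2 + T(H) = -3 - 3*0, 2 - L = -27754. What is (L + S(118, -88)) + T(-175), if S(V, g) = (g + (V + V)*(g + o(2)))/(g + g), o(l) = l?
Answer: 306535/11 ≈ 27867.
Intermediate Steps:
L = 27756 (L = 2 - 1*(-27754) = 2 + 27754 = 27756)
S(V, g) = (g + 2*V*(2 + g))/(2*g) (S(V, g) = (g + (V + V)*(g + 2))/(g + g) = (g + (2*V)*(2 + g))/((2*g)) = (g + 2*V*(2 + g))*(1/(2*g)) = (g + 2*V*(2 + g))/(2*g))
T(H) = -5 (T(H) = -2 + (-3 - 3*0) = -2 + (-3 + 0) = -2 - 3 = -5)
(L + S(118, -88)) + T(-175) = (27756 + (½ + 118 + 2*118/(-88))) - 5 = (27756 + (½ + 118 + 2*118*(-1/88))) - 5 = (27756 + (½ + 118 - 59/22)) - 5 = (27756 + 1274/11) - 5 = 306590/11 - 5 = 306535/11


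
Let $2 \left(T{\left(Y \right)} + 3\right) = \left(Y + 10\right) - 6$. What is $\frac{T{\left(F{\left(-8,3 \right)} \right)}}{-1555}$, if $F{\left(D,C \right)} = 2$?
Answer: $0$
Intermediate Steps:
$T{\left(Y \right)} = -1 + \frac{Y}{2}$ ($T{\left(Y \right)} = -3 + \frac{\left(Y + 10\right) - 6}{2} = -3 + \frac{\left(10 + Y\right) - 6}{2} = -3 + \frac{4 + Y}{2} = -3 + \left(2 + \frac{Y}{2}\right) = -1 + \frac{Y}{2}$)
$\frac{T{\left(F{\left(-8,3 \right)} \right)}}{-1555} = \frac{-1 + \frac{1}{2} \cdot 2}{-1555} = \left(-1 + 1\right) \left(- \frac{1}{1555}\right) = 0 \left(- \frac{1}{1555}\right) = 0$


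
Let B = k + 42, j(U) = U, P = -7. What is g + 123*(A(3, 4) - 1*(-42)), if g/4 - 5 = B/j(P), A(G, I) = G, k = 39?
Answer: 38561/7 ≈ 5508.7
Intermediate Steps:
B = 81 (B = 39 + 42 = 81)
g = -184/7 (g = 20 + 4*(81/(-7)) = 20 + 4*(81*(-⅐)) = 20 + 4*(-81/7) = 20 - 324/7 = -184/7 ≈ -26.286)
g + 123*(A(3, 4) - 1*(-42)) = -184/7 + 123*(3 - 1*(-42)) = -184/7 + 123*(3 + 42) = -184/7 + 123*45 = -184/7 + 5535 = 38561/7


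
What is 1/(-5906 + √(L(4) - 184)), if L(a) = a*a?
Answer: -2953/17440502 - I*√42/17440502 ≈ -0.00016932 - 3.7159e-7*I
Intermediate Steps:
L(a) = a²
1/(-5906 + √(L(4) - 184)) = 1/(-5906 + √(4² - 184)) = 1/(-5906 + √(16 - 184)) = 1/(-5906 + √(-168)) = 1/(-5906 + 2*I*√42)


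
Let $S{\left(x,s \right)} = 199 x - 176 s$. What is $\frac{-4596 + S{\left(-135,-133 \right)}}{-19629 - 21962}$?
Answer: $\frac{8053}{41591} \approx 0.19362$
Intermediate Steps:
$S{\left(x,s \right)} = - 176 s + 199 x$
$\frac{-4596 + S{\left(-135,-133 \right)}}{-19629 - 21962} = \frac{-4596 + \left(\left(-176\right) \left(-133\right) + 199 \left(-135\right)\right)}{-19629 - 21962} = \frac{-4596 + \left(23408 - 26865\right)}{-41591} = \left(-4596 - 3457\right) \left(- \frac{1}{41591}\right) = \left(-8053\right) \left(- \frac{1}{41591}\right) = \frac{8053}{41591}$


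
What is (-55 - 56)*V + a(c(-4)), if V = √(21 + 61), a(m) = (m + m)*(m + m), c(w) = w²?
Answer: 1024 - 111*√82 ≈ 18.852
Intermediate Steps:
a(m) = 4*m² (a(m) = (2*m)*(2*m) = 4*m²)
V = √82 ≈ 9.0554
(-55 - 56)*V + a(c(-4)) = (-55 - 56)*√82 + 4*((-4)²)² = -111*√82 + 4*16² = -111*√82 + 4*256 = -111*√82 + 1024 = 1024 - 111*√82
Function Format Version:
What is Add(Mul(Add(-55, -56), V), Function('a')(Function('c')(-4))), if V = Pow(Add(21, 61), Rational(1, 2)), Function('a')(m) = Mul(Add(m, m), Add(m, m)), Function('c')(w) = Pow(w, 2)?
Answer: Add(1024, Mul(-111, Pow(82, Rational(1, 2)))) ≈ 18.852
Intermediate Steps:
Function('a')(m) = Mul(4, Pow(m, 2)) (Function('a')(m) = Mul(Mul(2, m), Mul(2, m)) = Mul(4, Pow(m, 2)))
V = Pow(82, Rational(1, 2)) ≈ 9.0554
Add(Mul(Add(-55, -56), V), Function('a')(Function('c')(-4))) = Add(Mul(Add(-55, -56), Pow(82, Rational(1, 2))), Mul(4, Pow(Pow(-4, 2), 2))) = Add(Mul(-111, Pow(82, Rational(1, 2))), Mul(4, Pow(16, 2))) = Add(Mul(-111, Pow(82, Rational(1, 2))), Mul(4, 256)) = Add(Mul(-111, Pow(82, Rational(1, 2))), 1024) = Add(1024, Mul(-111, Pow(82, Rational(1, 2))))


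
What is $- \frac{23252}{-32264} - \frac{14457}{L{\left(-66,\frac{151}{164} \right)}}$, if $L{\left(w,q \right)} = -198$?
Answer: $\frac{9813428}{133089} \approx 73.736$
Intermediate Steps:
$- \frac{23252}{-32264} - \frac{14457}{L{\left(-66,\frac{151}{164} \right)}} = - \frac{23252}{-32264} - \frac{14457}{-198} = \left(-23252\right) \left(- \frac{1}{32264}\right) - - \frac{4819}{66} = \frac{5813}{8066} + \frac{4819}{66} = \frac{9813428}{133089}$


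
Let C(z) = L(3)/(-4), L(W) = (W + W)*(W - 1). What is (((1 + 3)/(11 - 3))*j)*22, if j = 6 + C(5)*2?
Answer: 0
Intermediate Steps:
L(W) = 2*W*(-1 + W) (L(W) = (2*W)*(-1 + W) = 2*W*(-1 + W))
C(z) = -3 (C(z) = (2*3*(-1 + 3))/(-4) = (2*3*2)*(-¼) = 12*(-¼) = -3)
j = 0 (j = 6 - 3*2 = 6 - 6 = 0)
(((1 + 3)/(11 - 3))*j)*22 = (((1 + 3)/(11 - 3))*0)*22 = ((4/8)*0)*22 = ((4*(⅛))*0)*22 = ((½)*0)*22 = 0*22 = 0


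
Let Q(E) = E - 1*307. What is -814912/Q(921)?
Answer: -407456/307 ≈ -1327.2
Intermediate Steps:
Q(E) = -307 + E (Q(E) = E - 307 = -307 + E)
-814912/Q(921) = -814912/(-307 + 921) = -814912/614 = -814912*1/614 = -407456/307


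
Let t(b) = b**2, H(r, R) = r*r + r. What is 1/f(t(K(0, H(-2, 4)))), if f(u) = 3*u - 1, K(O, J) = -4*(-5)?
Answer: 1/1199 ≈ 0.00083403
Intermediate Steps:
H(r, R) = r + r**2 (H(r, R) = r**2 + r = r + r**2)
K(O, J) = 20
f(u) = -1 + 3*u
1/f(t(K(0, H(-2, 4)))) = 1/(-1 + 3*20**2) = 1/(-1 + 3*400) = 1/(-1 + 1200) = 1/1199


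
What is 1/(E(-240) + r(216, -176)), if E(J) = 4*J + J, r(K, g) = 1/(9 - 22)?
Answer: -13/15601 ≈ -0.00083328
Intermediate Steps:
r(K, g) = -1/13 (r(K, g) = 1/(-13) = -1/13)
E(J) = 5*J
1/(E(-240) + r(216, -176)) = 1/(5*(-240) - 1/13) = 1/(-1200 - 1/13) = 1/(-15601/13) = -13/15601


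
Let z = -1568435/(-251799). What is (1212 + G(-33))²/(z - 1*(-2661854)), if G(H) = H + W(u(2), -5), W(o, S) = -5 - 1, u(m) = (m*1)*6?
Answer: 346457546271/670253743781 ≈ 0.51690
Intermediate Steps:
u(m) = 6*m (u(m) = m*6 = 6*m)
W(o, S) = -6
z = 1568435/251799 (z = -1568435*(-1/251799) = 1568435/251799 ≈ 6.2289)
G(H) = -6 + H (G(H) = H - 6 = -6 + H)
(1212 + G(-33))²/(z - 1*(-2661854)) = (1212 + (-6 - 33))²/(1568435/251799 - 1*(-2661854)) = (1212 - 39)²/(1568435/251799 + 2661854) = 1173²/(670253743781/251799) = 1375929*(251799/670253743781) = 346457546271/670253743781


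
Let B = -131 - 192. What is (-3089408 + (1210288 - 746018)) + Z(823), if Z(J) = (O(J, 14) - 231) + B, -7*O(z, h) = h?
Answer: -2625694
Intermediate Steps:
B = -323
O(z, h) = -h/7
Z(J) = -556 (Z(J) = (-1/7*14 - 231) - 323 = (-2 - 231) - 323 = -233 - 323 = -556)
(-3089408 + (1210288 - 746018)) + Z(823) = (-3089408 + (1210288 - 746018)) - 556 = (-3089408 + 464270) - 556 = -2625138 - 556 = -2625694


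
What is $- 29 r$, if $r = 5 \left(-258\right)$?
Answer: $37410$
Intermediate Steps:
$r = -1290$
$- 29 r = \left(-29\right) \left(-1290\right) = 37410$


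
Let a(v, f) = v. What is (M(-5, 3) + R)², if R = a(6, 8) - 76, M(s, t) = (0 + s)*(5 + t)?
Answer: 12100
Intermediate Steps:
M(s, t) = s*(5 + t)
R = -70 (R = 6 - 76 = -70)
(M(-5, 3) + R)² = (-5*(5 + 3) - 70)² = (-5*8 - 70)² = (-40 - 70)² = (-110)² = 12100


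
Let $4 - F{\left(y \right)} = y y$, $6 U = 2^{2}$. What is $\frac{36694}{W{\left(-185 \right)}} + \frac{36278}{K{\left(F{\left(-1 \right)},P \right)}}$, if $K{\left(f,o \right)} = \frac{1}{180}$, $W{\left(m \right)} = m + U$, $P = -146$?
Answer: $\frac{515857434}{79} \approx 6.5298 \cdot 10^{6}$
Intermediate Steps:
$U = \frac{2}{3}$ ($U = \frac{2^{2}}{6} = \frac{1}{6} \cdot 4 = \frac{2}{3} \approx 0.66667$)
$F{\left(y \right)} = 4 - y^{2}$ ($F{\left(y \right)} = 4 - y y = 4 - y^{2}$)
$W{\left(m \right)} = \frac{2}{3} + m$ ($W{\left(m \right)} = m + \frac{2}{3} = \frac{2}{3} + m$)
$K{\left(f,o \right)} = \frac{1}{180}$
$\frac{36694}{W{\left(-185 \right)}} + \frac{36278}{K{\left(F{\left(-1 \right)},P \right)}} = \frac{36694}{\frac{2}{3} - 185} + 36278 \frac{1}{\frac{1}{180}} = \frac{36694}{- \frac{553}{3}} + 36278 \cdot 180 = 36694 \left(- \frac{3}{553}\right) + 6530040 = - \frac{15726}{79} + 6530040 = \frac{515857434}{79}$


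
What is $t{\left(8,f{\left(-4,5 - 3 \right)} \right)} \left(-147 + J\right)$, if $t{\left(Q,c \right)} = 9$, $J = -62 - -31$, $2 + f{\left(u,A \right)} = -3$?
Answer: $-1602$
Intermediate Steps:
$f{\left(u,A \right)} = -5$ ($f{\left(u,A \right)} = -2 - 3 = -5$)
$J = -31$ ($J = -62 + 31 = -31$)
$t{\left(8,f{\left(-4,5 - 3 \right)} \right)} \left(-147 + J\right) = 9 \left(-147 - 31\right) = 9 \left(-178\right) = -1602$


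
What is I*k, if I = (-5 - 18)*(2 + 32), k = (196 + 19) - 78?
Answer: -107134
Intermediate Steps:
k = 137 (k = 215 - 78 = 137)
I = -782 (I = -23*34 = -782)
I*k = -782*137 = -107134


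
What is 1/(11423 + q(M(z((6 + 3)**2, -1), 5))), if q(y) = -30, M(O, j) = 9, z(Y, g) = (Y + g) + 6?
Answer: 1/11393 ≈ 8.7773e-5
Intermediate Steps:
z(Y, g) = 6 + Y + g
1/(11423 + q(M(z((6 + 3)**2, -1), 5))) = 1/(11423 - 30) = 1/11393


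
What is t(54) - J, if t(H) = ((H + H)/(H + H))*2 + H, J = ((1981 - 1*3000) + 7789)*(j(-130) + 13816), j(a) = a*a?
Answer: -207947264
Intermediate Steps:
j(a) = a²
J = 207947320 (J = ((1981 - 1*3000) + 7789)*((-130)² + 13816) = ((1981 - 3000) + 7789)*(16900 + 13816) = (-1019 + 7789)*30716 = 6770*30716 = 207947320)
t(H) = 2 + H (t(H) = ((2*H)/((2*H)))*2 + H = ((2*H)*(1/(2*H)))*2 + H = 1*2 + H = 2 + H)
t(54) - J = (2 + 54) - 1*207947320 = 56 - 207947320 = -207947264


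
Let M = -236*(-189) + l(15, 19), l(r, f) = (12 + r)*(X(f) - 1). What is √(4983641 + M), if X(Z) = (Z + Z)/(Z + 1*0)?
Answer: 4*√314267 ≈ 2242.4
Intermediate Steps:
X(Z) = 2 (X(Z) = (2*Z)/(Z + 0) = (2*Z)/Z = 2)
l(r, f) = 12 + r (l(r, f) = (12 + r)*(2 - 1) = (12 + r)*1 = 12 + r)
M = 44631 (M = -236*(-189) + (12 + 15) = 44604 + 27 = 44631)
√(4983641 + M) = √(4983641 + 44631) = √5028272 = 4*√314267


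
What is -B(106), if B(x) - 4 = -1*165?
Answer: 161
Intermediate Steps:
B(x) = -161 (B(x) = 4 - 1*165 = 4 - 165 = -161)
-B(106) = -1*(-161) = 161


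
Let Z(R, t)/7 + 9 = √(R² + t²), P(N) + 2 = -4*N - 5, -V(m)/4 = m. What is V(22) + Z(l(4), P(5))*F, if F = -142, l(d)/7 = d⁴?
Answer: 8858 - 994*√3211993 ≈ -1.7726e+6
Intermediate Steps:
l(d) = 7*d⁴
V(m) = -4*m
P(N) = -7 - 4*N (P(N) = -2 + (-4*N - 5) = -2 + (-5 - 4*N) = -7 - 4*N)
Z(R, t) = -63 + 7*√(R² + t²)
V(22) + Z(l(4), P(5))*F = -4*22 + (-63 + 7*√((7*4⁴)² + (-7 - 4*5)²))*(-142) = -88 + (-63 + 7*√((7*256)² + (-7 - 20)²))*(-142) = -88 + (-63 + 7*√(1792² + (-27)²))*(-142) = -88 + (-63 + 7*√(3211264 + 729))*(-142) = -88 + (-63 + 7*√3211993)*(-142) = -88 + (8946 - 994*√3211993) = 8858 - 994*√3211993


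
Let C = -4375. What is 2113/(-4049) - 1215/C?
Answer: -864968/3542875 ≈ -0.24414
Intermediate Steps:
2113/(-4049) - 1215/C = 2113/(-4049) - 1215/(-4375) = 2113*(-1/4049) - 1215*(-1/4375) = -2113/4049 + 243/875 = -864968/3542875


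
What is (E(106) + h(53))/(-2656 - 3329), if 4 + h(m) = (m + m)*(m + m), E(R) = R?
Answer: -11338/5985 ≈ -1.8944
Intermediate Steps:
h(m) = -4 + 4*m² (h(m) = -4 + (m + m)*(m + m) = -4 + (2*m)*(2*m) = -4 + 4*m²)
(E(106) + h(53))/(-2656 - 3329) = (106 + (-4 + 4*53²))/(-2656 - 3329) = (106 + (-4 + 4*2809))/(-5985) = (106 + (-4 + 11236))*(-1/5985) = (106 + 11232)*(-1/5985) = 11338*(-1/5985) = -11338/5985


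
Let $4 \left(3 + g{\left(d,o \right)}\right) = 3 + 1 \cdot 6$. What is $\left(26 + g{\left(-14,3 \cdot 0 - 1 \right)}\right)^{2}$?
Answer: $\frac{10201}{16} \approx 637.56$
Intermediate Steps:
$g{\left(d,o \right)} = - \frac{3}{4}$ ($g{\left(d,o \right)} = -3 + \frac{3 + 1 \cdot 6}{4} = -3 + \frac{3 + 6}{4} = -3 + \frac{1}{4} \cdot 9 = -3 + \frac{9}{4} = - \frac{3}{4}$)
$\left(26 + g{\left(-14,3 \cdot 0 - 1 \right)}\right)^{2} = \left(26 - \frac{3}{4}\right)^{2} = \left(\frac{101}{4}\right)^{2} = \frac{10201}{16}$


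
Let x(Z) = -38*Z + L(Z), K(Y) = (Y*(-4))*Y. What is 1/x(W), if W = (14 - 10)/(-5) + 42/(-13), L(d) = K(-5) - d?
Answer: 5/286 ≈ 0.017483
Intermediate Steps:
K(Y) = -4*Y**2 (K(Y) = (-4*Y)*Y = -4*Y**2)
L(d) = -100 - d (L(d) = -4*(-5)**2 - d = -4*25 - d = -100 - d)
W = -262/65 (W = 4*(-1/5) + 42*(-1/13) = -4/5 - 42/13 = -262/65 ≈ -4.0308)
x(Z) = -100 - 39*Z (x(Z) = -38*Z + (-100 - Z) = -100 - 39*Z)
1/x(W) = 1/(-100 - 39*(-262/65)) = 1/(-100 + 786/5) = 1/(286/5) = 5/286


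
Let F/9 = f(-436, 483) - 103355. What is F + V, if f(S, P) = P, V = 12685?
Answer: -913163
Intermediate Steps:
F = -925848 (F = 9*(483 - 103355) = 9*(-102872) = -925848)
F + V = -925848 + 12685 = -913163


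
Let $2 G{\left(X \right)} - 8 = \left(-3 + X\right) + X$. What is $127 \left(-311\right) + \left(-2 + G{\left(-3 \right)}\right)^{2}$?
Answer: $- \frac{157963}{4} \approx -39491.0$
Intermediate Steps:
$G{\left(X \right)} = \frac{5}{2} + X$ ($G{\left(X \right)} = 4 + \frac{\left(-3 + X\right) + X}{2} = 4 + \frac{-3 + 2 X}{2} = 4 + \left(- \frac{3}{2} + X\right) = \frac{5}{2} + X$)
$127 \left(-311\right) + \left(-2 + G{\left(-3 \right)}\right)^{2} = 127 \left(-311\right) + \left(-2 + \left(\frac{5}{2} - 3\right)\right)^{2} = -39497 + \left(-2 - \frac{1}{2}\right)^{2} = -39497 + \left(- \frac{5}{2}\right)^{2} = -39497 + \frac{25}{4} = - \frac{157963}{4}$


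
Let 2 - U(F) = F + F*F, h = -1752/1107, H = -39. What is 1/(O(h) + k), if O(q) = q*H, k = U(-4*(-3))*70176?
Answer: -123/1329266200 ≈ -9.2532e-8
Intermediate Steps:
h = -584/369 (h = -1752*1/1107 = -584/369 ≈ -1.5827)
U(F) = 2 - F - F² (U(F) = 2 - (F + F*F) = 2 - (F + F²) = 2 + (-F - F²) = 2 - F - F²)
k = -10807104 (k = (2 - (-4)*(-3) - (-4*(-3))²)*70176 = (2 - 1*12 - 1*12²)*70176 = (2 - 12 - 1*144)*70176 = (2 - 12 - 144)*70176 = -154*70176 = -10807104)
O(q) = -39*q (O(q) = q*(-39) = -39*q)
1/(O(h) + k) = 1/(-39*(-584/369) - 10807104) = 1/(7592/123 - 10807104) = 1/(-1329266200/123) = -123/1329266200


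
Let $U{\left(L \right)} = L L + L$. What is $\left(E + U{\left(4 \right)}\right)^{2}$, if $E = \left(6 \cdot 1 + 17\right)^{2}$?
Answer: $301401$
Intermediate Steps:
$U{\left(L \right)} = L + L^{2}$ ($U{\left(L \right)} = L^{2} + L = L + L^{2}$)
$E = 529$ ($E = \left(6 + 17\right)^{2} = 23^{2} = 529$)
$\left(E + U{\left(4 \right)}\right)^{2} = \left(529 + 4 \left(1 + 4\right)\right)^{2} = \left(529 + 4 \cdot 5\right)^{2} = \left(529 + 20\right)^{2} = 549^{2} = 301401$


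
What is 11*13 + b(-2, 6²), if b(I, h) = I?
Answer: 141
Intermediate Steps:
11*13 + b(-2, 6²) = 11*13 - 2 = 143 - 2 = 141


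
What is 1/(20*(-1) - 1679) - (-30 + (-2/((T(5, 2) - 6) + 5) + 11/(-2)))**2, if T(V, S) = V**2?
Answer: -309777115/244656 ≈ -1266.2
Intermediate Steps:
1/(20*(-1) - 1679) - (-30 + (-2/((T(5, 2) - 6) + 5) + 11/(-2)))**2 = 1/(20*(-1) - 1679) - (-30 + (-2/((5**2 - 6) + 5) + 11/(-2)))**2 = 1/(-20 - 1679) - (-30 + (-2/((25 - 6) + 5) + 11*(-1/2)))**2 = 1/(-1699) - (-30 + (-2/(19 + 5) - 11/2))**2 = -1/1699 - (-30 + (-2/24 - 11/2))**2 = -1/1699 - (-30 + (-2*1/24 - 11/2))**2 = -1/1699 - (-30 + (-1/12 - 11/2))**2 = -1/1699 - (-30 - 67/12)**2 = -1/1699 - (-427/12)**2 = -1/1699 - 1*182329/144 = -1/1699 - 182329/144 = -309777115/244656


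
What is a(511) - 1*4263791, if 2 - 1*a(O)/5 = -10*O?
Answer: -4238231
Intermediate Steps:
a(O) = 10 + 50*O (a(O) = 10 - (-50)*O = 10 + 50*O)
a(511) - 1*4263791 = (10 + 50*511) - 1*4263791 = (10 + 25550) - 4263791 = 25560 - 4263791 = -4238231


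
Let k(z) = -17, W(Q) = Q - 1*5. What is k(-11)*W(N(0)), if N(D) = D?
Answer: 85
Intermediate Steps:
W(Q) = -5 + Q (W(Q) = Q - 5 = -5 + Q)
k(-11)*W(N(0)) = -17*(-5 + 0) = -17*(-5) = 85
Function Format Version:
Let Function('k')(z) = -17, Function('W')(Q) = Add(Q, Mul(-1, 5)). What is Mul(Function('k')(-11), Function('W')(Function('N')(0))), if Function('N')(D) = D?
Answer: 85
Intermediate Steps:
Function('W')(Q) = Add(-5, Q) (Function('W')(Q) = Add(Q, -5) = Add(-5, Q))
Mul(Function('k')(-11), Function('W')(Function('N')(0))) = Mul(-17, Add(-5, 0)) = Mul(-17, -5) = 85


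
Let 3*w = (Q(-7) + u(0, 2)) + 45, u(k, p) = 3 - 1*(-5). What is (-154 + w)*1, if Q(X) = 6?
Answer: -403/3 ≈ -134.33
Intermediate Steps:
u(k, p) = 8 (u(k, p) = 3 + 5 = 8)
w = 59/3 (w = ((6 + 8) + 45)/3 = (14 + 45)/3 = (1/3)*59 = 59/3 ≈ 19.667)
(-154 + w)*1 = (-154 + 59/3)*1 = -403/3*1 = -403/3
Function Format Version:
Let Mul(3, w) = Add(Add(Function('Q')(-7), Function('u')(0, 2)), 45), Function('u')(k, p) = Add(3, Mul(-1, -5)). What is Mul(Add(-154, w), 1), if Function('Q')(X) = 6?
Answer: Rational(-403, 3) ≈ -134.33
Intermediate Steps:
Function('u')(k, p) = 8 (Function('u')(k, p) = Add(3, 5) = 8)
w = Rational(59, 3) (w = Mul(Rational(1, 3), Add(Add(6, 8), 45)) = Mul(Rational(1, 3), Add(14, 45)) = Mul(Rational(1, 3), 59) = Rational(59, 3) ≈ 19.667)
Mul(Add(-154, w), 1) = Mul(Add(-154, Rational(59, 3)), 1) = Mul(Rational(-403, 3), 1) = Rational(-403, 3)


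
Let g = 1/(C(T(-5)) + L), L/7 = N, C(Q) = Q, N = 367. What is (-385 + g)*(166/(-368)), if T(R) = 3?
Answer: 3573399/20576 ≈ 173.67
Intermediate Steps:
L = 2569 (L = 7*367 = 2569)
g = 1/2572 (g = 1/(3 + 2569) = 1/2572 ≈ 0.00038880)
(-385 + g)*(166/(-368)) = (-385 + 1/2572)*(166/(-368)) = -82188177*(-1)/(1286*368) = -990219/2572*(-83/184) = 3573399/20576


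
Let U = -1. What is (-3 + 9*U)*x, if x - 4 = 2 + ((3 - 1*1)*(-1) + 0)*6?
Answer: 72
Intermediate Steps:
x = -6 (x = 4 + (2 + ((3 - 1*1)*(-1) + 0)*6) = 4 + (2 + ((3 - 1)*(-1) + 0)*6) = 4 + (2 + (2*(-1) + 0)*6) = 4 + (2 + (-2 + 0)*6) = 4 + (2 - 2*6) = 4 + (2 - 12) = 4 - 10 = -6)
(-3 + 9*U)*x = (-3 + 9*(-1))*(-6) = (-3 - 9)*(-6) = -12*(-6) = 72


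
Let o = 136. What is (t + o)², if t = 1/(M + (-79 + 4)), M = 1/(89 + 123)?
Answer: 4674468850704/252778201 ≈ 18492.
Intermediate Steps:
M = 1/212 ≈ 0.0047170
t = -212/15899 (t = 1/(1/212 + (-79 + 4)) = 1/(1/212 - 75) = 1/(-15899/212) = -212/15899 ≈ -0.013334)
(t + o)² = (-212/15899 + 136)² = (2162052/15899)² = 4674468850704/252778201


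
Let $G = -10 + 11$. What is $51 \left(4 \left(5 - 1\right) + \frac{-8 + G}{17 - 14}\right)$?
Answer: $697$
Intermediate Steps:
$G = 1$
$51 \left(4 \left(5 - 1\right) + \frac{-8 + G}{17 - 14}\right) = 51 \left(4 \left(5 - 1\right) + \frac{-8 + 1}{17 - 14}\right) = 51 \left(4 \cdot 4 - \frac{7}{3}\right) = 51 \left(16 - \frac{7}{3}\right) = 51 \cdot \frac{41}{3} = 697$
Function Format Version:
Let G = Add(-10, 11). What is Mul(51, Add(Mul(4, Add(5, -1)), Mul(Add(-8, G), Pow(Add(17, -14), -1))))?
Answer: 697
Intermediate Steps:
G = 1
Mul(51, Add(Mul(4, Add(5, -1)), Mul(Add(-8, G), Pow(Add(17, -14), -1)))) = Mul(51, Add(Mul(4, Add(5, -1)), Mul(Add(-8, 1), Pow(Add(17, -14), -1)))) = Mul(51, Add(Mul(4, 4), Mul(-7, Pow(3, -1)))) = Mul(51, Add(16, Mul(-7, Rational(1, 3)))) = Mul(51, Add(16, Rational(-7, 3))) = Mul(51, Rational(41, 3)) = 697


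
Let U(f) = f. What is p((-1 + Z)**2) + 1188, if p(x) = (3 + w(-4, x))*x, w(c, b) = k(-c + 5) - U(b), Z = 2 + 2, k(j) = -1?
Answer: 1125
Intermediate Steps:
Z = 4
w(c, b) = -1 - b
p(x) = x*(2 - x) (p(x) = (3 + (-1 - x))*x = (2 - x)*x = x*(2 - x))
p((-1 + Z)**2) + 1188 = (-1 + 4)**2*(2 - (-1 + 4)**2) + 1188 = 3**2*(2 - 1*3**2) + 1188 = 9*(2 - 1*9) + 1188 = 9*(2 - 9) + 1188 = 9*(-7) + 1188 = -63 + 1188 = 1125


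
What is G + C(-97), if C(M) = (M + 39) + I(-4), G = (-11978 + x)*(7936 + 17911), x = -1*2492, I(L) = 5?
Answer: -374006143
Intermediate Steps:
x = -2492
G = -374006090 (G = (-11978 - 2492)*(7936 + 17911) = -14470*25847 = -374006090)
C(M) = 44 + M (C(M) = (M + 39) + 5 = (39 + M) + 5 = 44 + M)
G + C(-97) = -374006090 + (44 - 97) = -374006090 - 53 = -374006143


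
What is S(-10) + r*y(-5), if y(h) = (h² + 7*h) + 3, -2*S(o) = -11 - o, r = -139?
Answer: 1947/2 ≈ 973.50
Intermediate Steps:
S(o) = 11/2 + o/2 (S(o) = -(-11 - o)/2 = 11/2 + o/2)
y(h) = 3 + h² + 7*h
S(-10) + r*y(-5) = (11/2 + (½)*(-10)) - 139*(3 + (-5)² + 7*(-5)) = (11/2 - 5) - 139*(3 + 25 - 35) = ½ - 139*(-7) = ½ + 973 = 1947/2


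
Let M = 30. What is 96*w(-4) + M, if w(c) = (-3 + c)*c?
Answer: 2718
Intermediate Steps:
w(c) = c*(-3 + c)
96*w(-4) + M = 96*(-4*(-3 - 4)) + 30 = 96*(-4*(-7)) + 30 = 96*28 + 30 = 2688 + 30 = 2718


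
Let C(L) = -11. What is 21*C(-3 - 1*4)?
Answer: -231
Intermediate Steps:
21*C(-3 - 1*4) = 21*(-11) = -231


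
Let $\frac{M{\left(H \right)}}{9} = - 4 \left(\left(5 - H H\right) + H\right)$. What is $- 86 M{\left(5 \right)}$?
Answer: $-46440$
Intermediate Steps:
$M{\left(H \right)} = -180 - 36 H + 36 H^{2}$ ($M{\left(H \right)} = 9 \left(- 4 \left(\left(5 - H H\right) + H\right)\right) = 9 \left(- 4 \left(\left(5 - H^{2}\right) + H\right)\right) = 9 \left(- 4 \left(5 + H - H^{2}\right)\right) = 9 \left(-20 - 4 H + 4 H^{2}\right) = -180 - 36 H + 36 H^{2}$)
$- 86 M{\left(5 \right)} = - 86 \left(-180 - 180 + 36 \cdot 5^{2}\right) = - 86 \left(-180 - 180 + 36 \cdot 25\right) = - 86 \left(-180 - 180 + 900\right) = \left(-86\right) 540 = -46440$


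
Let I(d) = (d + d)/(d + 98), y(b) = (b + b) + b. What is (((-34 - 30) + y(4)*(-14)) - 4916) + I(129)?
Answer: -1168338/227 ≈ -5146.9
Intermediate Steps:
y(b) = 3*b (y(b) = 2*b + b = 3*b)
I(d) = 2*d/(98 + d) (I(d) = (2*d)/(98 + d) = 2*d/(98 + d))
(((-34 - 30) + y(4)*(-14)) - 4916) + I(129) = (((-34 - 30) + (3*4)*(-14)) - 4916) + 2*129/(98 + 129) = ((-64 + 12*(-14)) - 4916) + 2*129/227 = ((-64 - 168) - 4916) + 2*129*(1/227) = (-232 - 4916) + 258/227 = -5148 + 258/227 = -1168338/227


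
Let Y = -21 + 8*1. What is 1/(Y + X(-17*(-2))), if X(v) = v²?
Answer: 1/1143 ≈ 0.00087489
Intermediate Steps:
Y = -13 (Y = -21 + 8 = -13)
1/(Y + X(-17*(-2))) = 1/(-13 + (-17*(-2))²) = 1/(-13 + 34²) = 1/(-13 + 1156) = 1/1143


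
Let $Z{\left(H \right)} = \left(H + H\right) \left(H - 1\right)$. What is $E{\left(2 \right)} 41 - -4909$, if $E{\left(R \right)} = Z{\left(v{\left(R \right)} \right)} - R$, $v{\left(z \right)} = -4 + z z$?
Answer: $4827$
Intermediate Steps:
$v{\left(z \right)} = -4 + z^{2}$
$Z{\left(H \right)} = 2 H \left(-1 + H\right)$
$E{\left(R \right)} = - R + 2 \left(-5 + R^{2}\right) \left(-4 + R^{2}\right)$ ($E{\left(R \right)} = 2 \left(-4 + R^{2}\right) \left(-1 + \left(-4 + R^{2}\right)\right) - R = 2 \left(-4 + R^{2}\right) \left(-5 + R^{2}\right) - R = 2 \left(-5 + R^{2}\right) \left(-4 + R^{2}\right) - R = - R + 2 \left(-5 + R^{2}\right) \left(-4 + R^{2}\right)$)
$E{\left(2 \right)} 41 - -4909 = \left(\left(-1\right) 2 + 2 \left(-5 + 2^{2}\right) \left(-4 + 2^{2}\right)\right) 41 - -4909 = \left(-2 + 2 \left(-5 + 4\right) \left(-4 + 4\right)\right) 41 + 4909 = \left(-2 + 2 \left(-1\right) 0\right) 41 + 4909 = \left(-2 + 0\right) 41 + 4909 = \left(-2\right) 41 + 4909 = -82 + 4909 = 4827$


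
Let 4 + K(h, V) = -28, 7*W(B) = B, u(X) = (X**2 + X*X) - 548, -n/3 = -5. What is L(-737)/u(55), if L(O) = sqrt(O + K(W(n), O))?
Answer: I*sqrt(769)/5502 ≈ 0.0050401*I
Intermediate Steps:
n = 15 (n = -3*(-5) = 15)
u(X) = -548 + 2*X**2 (u(X) = (X**2 + X**2) - 548 = 2*X**2 - 548 = -548 + 2*X**2)
W(B) = B/7
K(h, V) = -32 (K(h, V) = -4 - 28 = -32)
L(O) = sqrt(-32 + O) (L(O) = sqrt(O - 32) = sqrt(-32 + O))
L(-737)/u(55) = sqrt(-32 - 737)/(-548 + 2*55**2) = sqrt(-769)/(-548 + 2*3025) = (I*sqrt(769))/(-548 + 6050) = (I*sqrt(769))/5502 = (I*sqrt(769))*(1/5502) = I*sqrt(769)/5502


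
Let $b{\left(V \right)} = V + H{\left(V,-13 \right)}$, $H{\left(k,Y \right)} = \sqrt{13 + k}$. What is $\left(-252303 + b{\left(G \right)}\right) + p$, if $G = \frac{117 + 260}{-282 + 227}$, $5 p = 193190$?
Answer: $- \frac{11751952}{55} + \frac{13 \sqrt{110}}{55} \approx -2.1367 \cdot 10^{5}$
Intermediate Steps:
$p = 38638$ ($p = \frac{1}{5} \cdot 193190 = 38638$)
$G = - \frac{377}{55}$ ($G = \frac{377}{-55} = 377 \left(- \frac{1}{55}\right) = - \frac{377}{55} \approx -6.8545$)
$b{\left(V \right)} = V + \sqrt{13 + V}$
$\left(-252303 + b{\left(G \right)}\right) + p = \left(-252303 - \left(\frac{377}{55} - \sqrt{13 - \frac{377}{55}}\right)\right) + 38638 = \left(-252303 - \left(\frac{377}{55} - \sqrt{\frac{338}{55}}\right)\right) + 38638 = \left(-252303 - \left(\frac{377}{55} - \frac{13 \sqrt{110}}{55}\right)\right) + 38638 = \left(- \frac{13877042}{55} + \frac{13 \sqrt{110}}{55}\right) + 38638 = - \frac{11751952}{55} + \frac{13 \sqrt{110}}{55}$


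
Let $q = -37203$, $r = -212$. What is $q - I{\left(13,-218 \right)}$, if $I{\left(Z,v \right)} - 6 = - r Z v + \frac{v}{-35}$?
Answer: $\frac{19725747}{35} \approx 5.6359 \cdot 10^{5}$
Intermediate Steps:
$I{\left(Z,v \right)} = 6 - \frac{v}{35} + 212 Z v$ ($I{\left(Z,v \right)} = 6 + \left(\left(-1\right) \left(-212\right) Z v + \frac{v}{-35}\right) = 6 + \left(212 Z v + v \left(- \frac{1}{35}\right)\right) = 6 + \left(212 Z v - \frac{v}{35}\right) = 6 + \left(- \frac{v}{35} + 212 Z v\right) = 6 - \frac{v}{35} + 212 Z v$)
$q - I{\left(13,-218 \right)} = -37203 - \left(6 - - \frac{218}{35} + 212 \cdot 13 \left(-218\right)\right) = -37203 - \left(6 + \frac{218}{35} - 600808\right) = -37203 - - \frac{21027852}{35} = -37203 + \frac{21027852}{35} = \frac{19725747}{35}$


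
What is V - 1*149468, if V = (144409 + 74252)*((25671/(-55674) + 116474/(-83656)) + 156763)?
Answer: 4434604434313007473/129374004 ≈ 3.4277e+10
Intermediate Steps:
V = 4434623771586637345/129374004 (V = 218661*((25671*(-1/55674) + 116474*(-1/83656)) + 156763) = 218661*((-8557/18558 - 58237/41828) + 156763) = 218661*(-719342221/388122012 + 156763) = 218661*(60842451624935/388122012) = 4434623771586637345/129374004 ≈ 3.4278e+10)
V - 1*149468 = 4434623771586637345/129374004 - 1*149468 = 4434623771586637345/129374004 - 149468 = 4434604434313007473/129374004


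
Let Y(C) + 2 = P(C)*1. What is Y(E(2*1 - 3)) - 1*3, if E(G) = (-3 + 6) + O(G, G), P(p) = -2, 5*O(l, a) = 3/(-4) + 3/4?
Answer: -7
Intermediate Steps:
O(l, a) = 0 (O(l, a) = (3/(-4) + 3/4)/5 = (3*(-¼) + 3*(¼))/5 = (-¾ + ¾)/5 = (⅕)*0 = 0)
E(G) = 3 (E(G) = (-3 + 6) + 0 = 3 + 0 = 3)
Y(C) = -4 (Y(C) = -2 - 2*1 = -2 - 2 = -4)
Y(E(2*1 - 3)) - 1*3 = -4 - 1*3 = -4 - 3 = -7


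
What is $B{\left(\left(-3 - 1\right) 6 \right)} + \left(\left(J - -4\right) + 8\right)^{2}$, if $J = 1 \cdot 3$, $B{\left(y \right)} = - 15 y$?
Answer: $585$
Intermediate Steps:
$J = 3$
$B{\left(\left(-3 - 1\right) 6 \right)} + \left(\left(J - -4\right) + 8\right)^{2} = - 15 \left(-3 - 1\right) 6 + \left(\left(3 - -4\right) + 8\right)^{2} = - 15 \left(\left(-4\right) 6\right) + \left(\left(3 + 4\right) + 8\right)^{2} = \left(-15\right) \left(-24\right) + \left(7 + 8\right)^{2} = 360 + 15^{2} = 360 + 225 = 585$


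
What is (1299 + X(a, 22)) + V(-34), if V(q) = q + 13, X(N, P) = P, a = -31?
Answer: 1300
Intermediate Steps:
V(q) = 13 + q
(1299 + X(a, 22)) + V(-34) = (1299 + 22) + (13 - 34) = 1321 - 21 = 1300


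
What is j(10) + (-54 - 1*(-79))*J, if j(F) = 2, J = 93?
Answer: 2327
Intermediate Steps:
j(10) + (-54 - 1*(-79))*J = 2 + (-54 - 1*(-79))*93 = 2 + (-54 + 79)*93 = 2 + 25*93 = 2 + 2325 = 2327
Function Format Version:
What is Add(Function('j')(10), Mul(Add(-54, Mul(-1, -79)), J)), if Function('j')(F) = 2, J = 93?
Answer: 2327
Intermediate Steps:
Add(Function('j')(10), Mul(Add(-54, Mul(-1, -79)), J)) = Add(2, Mul(Add(-54, Mul(-1, -79)), 93)) = Add(2, Mul(Add(-54, 79), 93)) = Add(2, Mul(25, 93)) = Add(2, 2325) = 2327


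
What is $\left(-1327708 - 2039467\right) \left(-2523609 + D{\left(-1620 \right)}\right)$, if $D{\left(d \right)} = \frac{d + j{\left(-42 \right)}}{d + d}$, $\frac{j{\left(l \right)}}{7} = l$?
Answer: $\frac{917722563708335}{108} \approx 8.4974 \cdot 10^{12}$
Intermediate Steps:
$j{\left(l \right)} = 7 l$
$D{\left(d \right)} = \frac{-294 + d}{2 d}$ ($D{\left(d \right)} = \frac{d + 7 \left(-42\right)}{d + d} = \frac{d - 294}{2 d} = \left(-294 + d\right) \frac{1}{2 d} = \frac{-294 + d}{2 d}$)
$\left(-1327708 - 2039467\right) \left(-2523609 + D{\left(-1620 \right)}\right) = \left(-1327708 - 2039467\right) \left(-2523609 + \frac{-294 - 1620}{2 \left(-1620\right)}\right) = - 3367175 \left(-2523609 + \frac{1}{2} \left(- \frac{1}{1620}\right) \left(-1914\right)\right) = - 3367175 \left(-2523609 + \frac{319}{540}\right) = \left(-3367175\right) \left(- \frac{1362748541}{540}\right) = \frac{917722563708335}{108}$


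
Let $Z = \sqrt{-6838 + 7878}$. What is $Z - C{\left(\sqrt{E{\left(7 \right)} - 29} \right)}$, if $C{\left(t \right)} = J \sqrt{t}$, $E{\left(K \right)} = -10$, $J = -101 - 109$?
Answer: $4 \sqrt{65} + 210 \sqrt[4]{-39} \approx 403.33 + 371.08 i$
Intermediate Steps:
$J = -210$
$Z = 4 \sqrt{65}$ ($Z = \sqrt{1040} = 4 \sqrt{65} \approx 32.249$)
$C{\left(t \right)} = - 210 \sqrt{t}$
$Z - C{\left(\sqrt{E{\left(7 \right)} - 29} \right)} = 4 \sqrt{65} - - 210 \sqrt{\sqrt{-10 - 29}} = 4 \sqrt{65} - - 210 \sqrt{\sqrt{-39}} = 4 \sqrt{65} - - 210 \sqrt{i \sqrt{39}} = 4 \sqrt{65} - - 210 \sqrt[4]{39} \sqrt{i} = 4 \sqrt{65} + 210 \sqrt[4]{39} \sqrt{i}$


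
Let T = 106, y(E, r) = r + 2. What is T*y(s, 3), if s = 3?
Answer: 530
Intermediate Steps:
y(E, r) = 2 + r
T*y(s, 3) = 106*(2 + 3) = 106*5 = 530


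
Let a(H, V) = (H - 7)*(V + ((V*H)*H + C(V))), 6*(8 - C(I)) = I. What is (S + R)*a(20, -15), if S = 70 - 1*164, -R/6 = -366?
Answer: -164078967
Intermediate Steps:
R = 2196 (R = -6*(-366) = 2196)
C(I) = 8 - I/6
S = -94 (S = 70 - 164 = -94)
a(H, V) = (-7 + H)*(8 + 5*V/6 + V*H**2) (a(H, V) = (H - 7)*(V + ((V*H)*H + (8 - V/6))) = (-7 + H)*(V + ((H*V)*H + (8 - V/6))) = (-7 + H)*(V + (V*H**2 + (8 - V/6))) = (-7 + H)*(V + (8 - V/6 + V*H**2)) = (-7 + H)*(8 + 5*V/6 + V*H**2))
(S + R)*a(20, -15) = (-94 + 2196)*(-56 + 8*20 - 35/6*(-15) - 15*20**3 - 7*(-15)*20**2 + (5/6)*20*(-15)) = 2102*(-56 + 160 + 175/2 - 15*8000 - 7*(-15)*400 - 250) = 2102*(-56 + 160 + 175/2 - 120000 + 42000 - 250) = 2102*(-156117/2) = -164078967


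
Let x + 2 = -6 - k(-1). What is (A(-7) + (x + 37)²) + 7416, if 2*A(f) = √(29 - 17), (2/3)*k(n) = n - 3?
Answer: 8641 + √3 ≈ 8642.7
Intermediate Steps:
k(n) = -9/2 + 3*n/2 (k(n) = 3*(n - 3)/2 = 3*(-3 + n)/2 = -9/2 + 3*n/2)
A(f) = √3 (A(f) = √(29 - 17)/2 = √12/2 = (2*√3)/2 = √3)
x = -2 (x = -2 + (-6 - (-9/2 + (3/2)*(-1))) = -2 + (-6 - (-9/2 - 3/2)) = -2 + (-6 - 1*(-6)) = -2 + (-6 + 6) = -2 + 0 = -2)
(A(-7) + (x + 37)²) + 7416 = (√3 + (-2 + 37)²) + 7416 = (√3 + 35²) + 7416 = (√3 + 1225) + 7416 = (1225 + √3) + 7416 = 8641 + √3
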